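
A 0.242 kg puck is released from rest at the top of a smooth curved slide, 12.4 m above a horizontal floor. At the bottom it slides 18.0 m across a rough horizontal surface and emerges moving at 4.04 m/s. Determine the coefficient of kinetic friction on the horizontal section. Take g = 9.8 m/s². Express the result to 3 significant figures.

Applying the work–energy principle:
mgh = ½mv² + μ_k m g d
mgh = 29.408 J; ½mv² = 1.9749 J
W_f = 29.408 − 1.9749 = 27.43 J
μ_k = W_f/(mg·d) = 27.43/(2.372 × 18.0) = 0.6426

μ_k = 0.643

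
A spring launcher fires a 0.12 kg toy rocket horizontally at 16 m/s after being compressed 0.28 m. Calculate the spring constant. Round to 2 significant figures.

k = 390 N/m

Spring PE at full compression equals KE at release: ½kx² = ½mv²
k = mv²/x² = (0.12)(16)²/(0.28)² = 391.8 N/m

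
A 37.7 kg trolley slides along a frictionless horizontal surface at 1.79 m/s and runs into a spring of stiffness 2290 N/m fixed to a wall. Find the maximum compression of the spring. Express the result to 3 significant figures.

Conservation of energy between contact and max compression: ½mv² = ½kx²
x = v√(m/k) = 1.79 × √(37.7/2290) = 0.2297 m

x = 0.230 m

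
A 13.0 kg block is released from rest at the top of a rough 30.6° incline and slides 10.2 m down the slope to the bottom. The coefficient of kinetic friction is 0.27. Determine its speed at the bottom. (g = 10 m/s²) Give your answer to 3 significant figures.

Taking the bottom as reference, mgh = ½mv² + μ_k N L with h = L sinθ, N = mg cosθ:
mgh = mgL sinθ = (13.0)(10)(10.2)sin30.6° = 674.99 J
W_f = μ_k mg cosθ · L = (0.27)(13.0)(10)cos30.6°·10.2 = 308.2 J
½mv² = 674.99 − 308.2 = 366.83 J
v = √(2 × 366.83/13.0) = 7.512 m/s

v = 7.51 m/s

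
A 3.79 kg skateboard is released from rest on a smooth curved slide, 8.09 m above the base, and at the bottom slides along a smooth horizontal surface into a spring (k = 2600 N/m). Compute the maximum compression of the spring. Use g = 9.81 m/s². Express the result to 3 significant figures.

x = 0.481 m

Energy conservation (no friction) from release to max compression: mgh = ½kx²
x = √(2mgh/k) = √(2 × 3.79 × 9.81 × 8.09 / 2600) = 0.4810 m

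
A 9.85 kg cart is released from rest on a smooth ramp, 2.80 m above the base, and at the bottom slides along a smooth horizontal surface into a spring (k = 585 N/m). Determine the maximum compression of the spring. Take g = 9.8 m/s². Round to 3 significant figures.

x = 0.961 m

Gravitational PE at the top equals spring PE at max compression: mgh = ½kx²
x = √(2mgh/k) = √(2 × 9.85 × 9.8 × 2.80 / 585) = 0.9613 m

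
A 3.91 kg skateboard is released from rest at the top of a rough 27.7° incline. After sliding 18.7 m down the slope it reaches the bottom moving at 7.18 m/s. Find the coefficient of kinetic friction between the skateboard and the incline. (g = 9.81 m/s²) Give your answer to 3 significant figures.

Energy balance down the incline: mg L sinθ − ½mv² = μ_k (mg cosθ) L
mgL sinθ = 333.42 J; ½mv² = 100.78 J
W_f = 333.42 − 100.78 = 232.6 J
μ_k = W_f/(mg cosθ · L) = 232.6/(33.96 × 18.7) = 0.3663

μ_k = 0.366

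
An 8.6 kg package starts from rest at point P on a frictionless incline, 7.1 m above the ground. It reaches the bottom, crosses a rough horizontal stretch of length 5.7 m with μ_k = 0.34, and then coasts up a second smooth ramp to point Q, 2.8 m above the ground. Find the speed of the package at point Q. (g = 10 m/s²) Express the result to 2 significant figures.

v = 6.9 m/s

Energy at P: mgh₁ = (8.6)(10)(7.1) = 610.60 J
Friction loss: W_f = μ_k mg d = 166.7 J
At Q: ½mv² + mgh₂ = mgh₁ − W_f
½mv² = 610.60 − 166.7 − 240.80 = 203.13 J
v = √(2 × 203.13/8.6) = 6.873 m/s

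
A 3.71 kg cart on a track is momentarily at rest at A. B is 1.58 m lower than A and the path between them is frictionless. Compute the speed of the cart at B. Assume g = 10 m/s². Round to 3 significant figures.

v = 5.62 m/s

Energy conservation between the two points: mgh = ½mv²
v = √(2gh) = √(2 × 10 × 1.58) = √31.600 = 5.621 m/s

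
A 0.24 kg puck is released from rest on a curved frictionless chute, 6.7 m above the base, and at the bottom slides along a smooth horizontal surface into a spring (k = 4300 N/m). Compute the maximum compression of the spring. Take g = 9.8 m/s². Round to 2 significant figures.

x = 0.086 m

At max compression the puck is momentarily at rest: mgh = ½kx²
x = √(2mgh/k) = √(2 × 0.24 × 9.8 × 6.7 / 4300) = 0.08561 m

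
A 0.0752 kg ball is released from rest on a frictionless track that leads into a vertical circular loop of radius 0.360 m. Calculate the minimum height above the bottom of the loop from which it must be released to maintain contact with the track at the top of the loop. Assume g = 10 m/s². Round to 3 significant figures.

At the top, for minimum speed gravity alone supplies the centripetal force: mg = mv_top²/r ⇒ v_top² = gr = 3.600 m²/s²
Energy conservation from release height h to the top (height 2r): mgh = ½mv_top² + mg(2r)
h = v_top²/(2g) + 2r = r/2 + 2r = 5r/2 = 0.9000 m

h = 0.900 m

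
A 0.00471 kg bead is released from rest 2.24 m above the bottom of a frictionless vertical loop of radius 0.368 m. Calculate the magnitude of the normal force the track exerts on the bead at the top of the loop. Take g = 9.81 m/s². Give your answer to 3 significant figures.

N = 0.331 N

Energy from release to top (height 2r): mgh = ½mv_top² + mg(2r)
v_top² = 2g(h − 2r) = 2(9.81)(2.24 − 0.7360) = 29.508 m²/s²
At the top, both N and weight point toward the centre: N + mg = mv_top²/r
N = m(v_top²/r − g) = 0.00471(29.508/0.368 − 9.81) = 0.3315 N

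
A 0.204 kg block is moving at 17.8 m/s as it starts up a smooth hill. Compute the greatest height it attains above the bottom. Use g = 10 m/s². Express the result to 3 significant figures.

By energy conservation, ½mv² = mgh
h = v²/(2g) = 17.8²/(2 × 10) = 15.84 m

h = 15.8 m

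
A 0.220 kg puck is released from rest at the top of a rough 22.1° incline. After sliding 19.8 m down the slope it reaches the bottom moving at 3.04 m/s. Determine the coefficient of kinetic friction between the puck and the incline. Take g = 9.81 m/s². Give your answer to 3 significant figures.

μ_k = 0.380

Energy balance down the incline: mg L sinθ − ½mv² = μ_k (mg cosθ) L
mgL sinθ = 16.077 J; ½mv² = 1.0166 J
W_f = 16.077 − 1.0166 = 15.06 J
μ_k = W_f/(mg cosθ · L) = 15.06/(2.000 × 19.8) = 0.3804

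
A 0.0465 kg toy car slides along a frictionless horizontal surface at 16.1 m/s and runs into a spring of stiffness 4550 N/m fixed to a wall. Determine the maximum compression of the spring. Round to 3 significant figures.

All KE is stored as spring PE at maximum compression: ½mv² = ½kx²
x = v√(m/k) = 16.1 × √(0.0465/4550) = 0.05147 m

x = 0.0515 m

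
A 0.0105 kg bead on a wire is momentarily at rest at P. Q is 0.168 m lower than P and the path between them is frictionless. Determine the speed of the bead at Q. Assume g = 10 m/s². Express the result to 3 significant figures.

Equating total energy at the two states: mgh = ½mv²
v = √(2gh) = √(2 × 10 × 0.168) = √3.3600 = 1.833 m/s

v = 1.83 m/s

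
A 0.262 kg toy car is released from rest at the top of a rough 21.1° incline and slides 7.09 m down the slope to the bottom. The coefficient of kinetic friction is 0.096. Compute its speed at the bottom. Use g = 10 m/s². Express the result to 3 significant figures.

Taking the bottom as reference, mgh = ½mv² + μ_k N L with h = L sinθ, N = mg cosθ:
mgh = mgL sinθ = (0.262)(10)(7.09)sin21.1° = 6.6872 J
W_f = μ_k mg cosθ · L = (0.096)(0.262)(10)cos21.1°·7.09 = 1.664 J
½mv² = 6.6872 − 1.664 = 5.0235 J
v = √(2 × 5.0235/0.262) = 6.193 m/s

v = 6.19 m/s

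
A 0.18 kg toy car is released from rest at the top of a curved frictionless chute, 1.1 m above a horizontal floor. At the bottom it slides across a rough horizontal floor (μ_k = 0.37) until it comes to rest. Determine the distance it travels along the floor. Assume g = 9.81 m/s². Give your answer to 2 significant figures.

d = 3.0 m

Applying the work–energy principle:
At rest all PE has been dissipated by friction: mgh = μ_k m g d
d = h/μ_k = 1.1/0.37 = 2.973 m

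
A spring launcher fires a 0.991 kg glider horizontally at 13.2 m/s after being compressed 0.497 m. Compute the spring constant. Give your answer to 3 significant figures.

½kx² = ½mv²
k = mv²/x² = (0.991)(13.2)²/(0.497)² = 699.1 N/m

k = 699 N/m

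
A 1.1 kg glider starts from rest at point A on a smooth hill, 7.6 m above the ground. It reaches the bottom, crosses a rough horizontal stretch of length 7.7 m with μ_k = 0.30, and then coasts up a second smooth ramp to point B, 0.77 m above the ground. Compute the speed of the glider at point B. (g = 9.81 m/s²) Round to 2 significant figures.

Energy at A: mgh₁ = (1.1)(9.81)(7.6) = 82.012 J
Friction loss: W_f = μ_k mg d = 24.93 J
At B: ½mv² + mgh₂ = mgh₁ − W_f
½mv² = 82.012 − 24.93 − 8.3091 = 48.775 J
v = √(2 × 48.775/1.1) = 9.417 m/s

v = 9.4 m/s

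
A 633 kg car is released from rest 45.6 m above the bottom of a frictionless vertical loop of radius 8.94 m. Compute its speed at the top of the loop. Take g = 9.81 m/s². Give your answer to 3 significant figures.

Energy conservation: mgh = ½mv_top² + mg(2r)
v_top² = 2g(h − 2r) = 2(9.81)(45.6 − 17.88) = 543.9
v_top = 23.32 m/s

v = 23.3 m/s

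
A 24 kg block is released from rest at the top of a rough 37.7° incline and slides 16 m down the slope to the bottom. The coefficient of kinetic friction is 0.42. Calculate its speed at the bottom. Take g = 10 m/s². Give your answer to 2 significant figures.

Taking the bottom as reference, mgh = ½mv² + μ_k N L with h = L sinθ, N = mg cosθ:
mgh = mgL sinθ = (24)(10)(16)sin37.7° = 2348.3 J
W_f = μ_k mg cosθ · L = (0.42)(24)(10)cos37.7°·16 = 1276 J
½mv² = 2348.3 − 1276 = 1072.2 J
v = √(2 × 1072.2/24) = 9.452 m/s

v = 9.5 m/s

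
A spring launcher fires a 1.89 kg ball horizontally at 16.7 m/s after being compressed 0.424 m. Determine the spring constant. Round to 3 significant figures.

Spring PE at full compression equals KE at release: ½kx² = ½mv²
k = mv²/x² = (1.89)(16.7)²/(0.424)² = 2932 N/m

k = 2930 N/m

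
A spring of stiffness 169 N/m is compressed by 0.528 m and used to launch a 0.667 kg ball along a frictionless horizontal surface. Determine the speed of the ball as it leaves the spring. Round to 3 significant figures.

Spring PE converts entirely to kinetic energy: ½kx² = ½mv²
v = x√(k/m) = 0.528 × √(169/0.667) = 8.405 m/s

v = 8.40 m/s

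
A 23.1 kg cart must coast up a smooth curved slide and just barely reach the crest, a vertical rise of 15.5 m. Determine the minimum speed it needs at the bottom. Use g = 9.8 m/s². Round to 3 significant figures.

v = 17.4 m/s

At the top it is momentarily at rest, so all KE converts to PE: ½mv² = mgh
v = √(2gh) = √(2 × 9.8 × 15.5) = 17.43 m/s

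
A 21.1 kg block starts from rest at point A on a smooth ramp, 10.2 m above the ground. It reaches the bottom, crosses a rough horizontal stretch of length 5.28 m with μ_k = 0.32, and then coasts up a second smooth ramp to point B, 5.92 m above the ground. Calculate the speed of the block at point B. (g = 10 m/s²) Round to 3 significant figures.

Energy at A: mgh₁ = (21.1)(10)(10.2) = 2152.2 J
Friction loss: W_f = μ_k mg d = 356.5 J
At B: ½mv² + mgh₂ = mgh₁ − W_f
½mv² = 2152.2 − 356.5 − 1249.1 = 546.57 J
v = √(2 × 546.57/21.1) = 7.198 m/s

v = 7.20 m/s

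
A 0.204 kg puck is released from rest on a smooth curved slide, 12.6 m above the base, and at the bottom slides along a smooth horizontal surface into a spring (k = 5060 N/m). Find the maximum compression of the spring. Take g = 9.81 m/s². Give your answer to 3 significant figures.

Energy conservation (no friction) from release to max compression: mgh = ½kx²
x = √(2mgh/k) = √(2 × 0.204 × 9.81 × 12.6 / 5060) = 0.09983 m

x = 0.0998 m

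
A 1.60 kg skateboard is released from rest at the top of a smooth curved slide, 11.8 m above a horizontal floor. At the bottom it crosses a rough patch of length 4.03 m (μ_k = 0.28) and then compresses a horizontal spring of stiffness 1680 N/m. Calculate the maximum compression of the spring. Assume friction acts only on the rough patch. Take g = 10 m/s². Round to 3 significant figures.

x = 0.451 m

Initial energy: E₁ = mgh = (1.60)(10)(11.8) = 188.80 J
Friction removes W_f = μ_k mg d = (0.28)(1.60)(10)(4.03) = 18.05 J
Energy reaching the spring: E = 188.80 − 18.05 = 170.75 J
At max compression ½kx² = E ⇒ x = √(2E/k) = √(2 × 170.75/1680) = 0.4509 m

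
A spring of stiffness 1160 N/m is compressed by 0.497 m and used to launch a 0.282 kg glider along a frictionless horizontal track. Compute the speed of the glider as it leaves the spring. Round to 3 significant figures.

Conservation of energy: ½kx² = ½mv²
v = x√(k/m) = 0.497 × √(1160/0.282) = 31.88 m/s

v = 31.9 m/s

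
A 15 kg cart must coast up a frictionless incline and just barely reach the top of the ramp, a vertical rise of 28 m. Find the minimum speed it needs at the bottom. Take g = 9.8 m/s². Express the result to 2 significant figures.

At the top it is momentarily at rest, so all KE converts to PE: ½mv² = mgh
v = √(2gh) = √(2 × 9.8 × 28) = 23.43 m/s

v = 23 m/s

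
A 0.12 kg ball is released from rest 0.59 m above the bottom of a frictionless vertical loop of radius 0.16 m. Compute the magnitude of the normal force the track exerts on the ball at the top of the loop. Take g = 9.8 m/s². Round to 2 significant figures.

Energy from release to top (height 2r): mgh = ½mv_top² + mg(2r)
v_top² = 2g(h − 2r) = 2(9.8)(0.59 − 0.3200) = 5.2920 m²/s²
At the top, both N and weight point toward the centre: N + mg = mv_top²/r
N = m(v_top²/r − g) = 0.12(5.2920/0.16 − 9.8) = 2.793 N

N = 2.8 N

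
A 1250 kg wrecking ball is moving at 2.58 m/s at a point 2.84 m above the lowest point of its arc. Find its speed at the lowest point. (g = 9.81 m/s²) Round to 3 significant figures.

v = 7.90 m/s

Energy conservation between the two points: ½mv₀² + mgh = ½mv²
v² = v₀² + 2gh = (2.58)² + 2(9.81)(2.84) = 62.377
v = √62.377 = 7.898 m/s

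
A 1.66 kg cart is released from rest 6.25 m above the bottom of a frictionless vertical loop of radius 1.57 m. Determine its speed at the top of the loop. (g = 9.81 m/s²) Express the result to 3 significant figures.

Energy conservation: mgh = ½mv_top² + mg(2r)
v_top² = 2g(h − 2r) = 2(9.81)(6.25 − 3.140) = 61.02
v_top = 7.811 m/s

v = 7.81 m/s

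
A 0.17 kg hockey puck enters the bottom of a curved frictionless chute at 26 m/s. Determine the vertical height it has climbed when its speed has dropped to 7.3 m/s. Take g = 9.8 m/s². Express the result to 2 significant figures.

Energy balance between the two points: ½mv₁² = ½mv₂² + mgh
h = (v₁² − v₂²)/(2g) = (26² − 7.3²)/(2 × 9.8) = 31.77 m

h = 32 m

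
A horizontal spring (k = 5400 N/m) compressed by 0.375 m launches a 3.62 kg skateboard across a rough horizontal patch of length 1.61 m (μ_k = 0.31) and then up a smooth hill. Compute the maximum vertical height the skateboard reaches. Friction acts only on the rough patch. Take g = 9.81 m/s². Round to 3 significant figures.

h = 10.2 m

Spring energy: E₀ = ½kx² = ½(5400)(0.375)² = 379.69 J
Friction: W_f = μ_k mg d = (0.31)(3.62)(9.81)(1.61) = 17.72 J
Energy at base of ramp: E = 379.69 − 17.72 = 361.96 J
At max height all remaining energy is PE: mgh = E ⇒ h = E/(mg) = 361.96/(3.62 × 9.81) = 10.19 m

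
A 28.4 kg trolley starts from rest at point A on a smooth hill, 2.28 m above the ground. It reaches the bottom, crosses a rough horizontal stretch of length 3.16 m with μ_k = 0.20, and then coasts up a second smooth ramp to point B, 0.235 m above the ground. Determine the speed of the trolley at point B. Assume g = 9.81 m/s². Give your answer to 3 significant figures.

Energy at A: mgh₁ = (28.4)(9.81)(2.28) = 635.22 J
Friction loss: W_f = μ_k mg d = 176.1 J
At B: ½mv² + mgh₂ = mgh₁ − W_f
½mv² = 635.22 − 176.1 − 65.472 = 393.67 J
v = √(2 × 393.67/28.4) = 5.265 m/s

v = 5.27 m/s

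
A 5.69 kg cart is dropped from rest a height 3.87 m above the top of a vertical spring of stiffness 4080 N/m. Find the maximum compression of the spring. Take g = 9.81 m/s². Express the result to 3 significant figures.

x = 0.339 m

Let x be the compression. The total drop is H + x, and the cart is instantaneously at rest at max compression, so energy conservation gives:
mg(H + x) = ½kx²
½(4080)x² − (5.69)(9.81)x − (5.69)(9.81)(3.87) = 0
2040x² − 55.82x − 216.0 = 0
x = [55.82 + √(3116 + 1.7627e+06)]/(2 × 2040) = 0.3394 m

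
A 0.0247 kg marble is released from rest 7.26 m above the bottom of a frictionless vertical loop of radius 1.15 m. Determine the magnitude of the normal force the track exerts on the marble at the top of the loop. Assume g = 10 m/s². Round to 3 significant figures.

N = 1.88 N

Energy from release to top (height 2r): mgh = ½mv_top² + mg(2r)
v_top² = 2g(h − 2r) = 2(10)(7.26 − 2.300) = 99.200 m²/s²
At the top, both N and weight point toward the centre: N + mg = mv_top²/r
N = m(v_top²/r − g) = 0.0247(99.200/1.15 − 10) = 1.884 N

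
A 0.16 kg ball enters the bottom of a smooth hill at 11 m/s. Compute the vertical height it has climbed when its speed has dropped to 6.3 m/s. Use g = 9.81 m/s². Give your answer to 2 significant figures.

h = 4.1 m

Energy balance between the two points: ½mv₁² = ½mv₂² + mgh
h = (v₁² − v₂²)/(2g) = (11² − 6.3²)/(2 × 9.81) = 4.144 m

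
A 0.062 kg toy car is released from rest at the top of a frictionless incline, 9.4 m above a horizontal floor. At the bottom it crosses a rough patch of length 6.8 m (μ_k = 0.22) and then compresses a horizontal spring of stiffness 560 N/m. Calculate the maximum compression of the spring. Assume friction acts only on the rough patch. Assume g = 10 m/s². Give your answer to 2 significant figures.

x = 0.13 m

Initial energy: E₁ = mgh = (0.062)(10)(9.4) = 5.8280 J
Friction removes W_f = μ_k mg d = (0.22)(0.062)(10)(6.8) = 0.9275 J
Energy reaching the spring: E = 5.8280 − 0.9275 = 4.9005 J
At max compression ½kx² = E ⇒ x = √(2E/k) = √(2 × 4.9005/560) = 0.1323 m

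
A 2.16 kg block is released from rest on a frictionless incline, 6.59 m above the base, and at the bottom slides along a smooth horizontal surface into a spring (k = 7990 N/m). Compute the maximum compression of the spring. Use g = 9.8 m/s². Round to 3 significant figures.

Energy conservation (no friction) from release to max compression: mgh = ½kx²
x = √(2mgh/k) = √(2 × 2.16 × 9.8 × 6.59 / 7990) = 0.1869 m

x = 0.187 m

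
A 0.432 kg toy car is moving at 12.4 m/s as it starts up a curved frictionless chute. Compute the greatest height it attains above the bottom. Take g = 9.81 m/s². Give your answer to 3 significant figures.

By energy conservation, ½mv² = mgh
h = v²/(2g) = 12.4²/(2 × 9.81) = 7.837 m

h = 7.84 m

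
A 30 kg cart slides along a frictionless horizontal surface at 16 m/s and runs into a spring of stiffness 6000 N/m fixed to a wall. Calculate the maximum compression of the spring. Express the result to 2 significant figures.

All KE is stored as spring PE at maximum compression: ½mv² = ½kx²
x = v√(m/k) = 16 × √(30/6000) = 1.131 m

x = 1.1 m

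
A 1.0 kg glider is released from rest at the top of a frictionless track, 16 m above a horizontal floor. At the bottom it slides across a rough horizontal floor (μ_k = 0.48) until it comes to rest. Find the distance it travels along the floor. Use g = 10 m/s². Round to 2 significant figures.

Energy at the top = energy at the end + work done against friction:
At rest all PE has been dissipated by friction: mgh = μ_k m g d
d = h/μ_k = 16/0.48 = 33.33 m

d = 33 m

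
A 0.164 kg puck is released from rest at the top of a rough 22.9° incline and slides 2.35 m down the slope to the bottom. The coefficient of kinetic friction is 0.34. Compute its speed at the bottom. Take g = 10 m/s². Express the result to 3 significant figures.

v = 1.89 m/s

Work–energy: mg(L sinθ) − μ_k(mg cosθ)L = ½mv²
mgh = mgL sinθ = (0.164)(10)(2.35)sin22.9° = 1.4997 J
W_f = μ_k mg cosθ · L = (0.34)(0.164)(10)cos22.9°·2.35 = 1.207 J
½mv² = 1.4997 − 1.207 = 0.29260 J
v = √(2 × 0.29260/0.164) = 1.889 m/s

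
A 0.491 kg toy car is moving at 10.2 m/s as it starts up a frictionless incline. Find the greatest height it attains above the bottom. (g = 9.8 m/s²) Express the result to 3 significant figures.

Setting KE at the bottom equal to PE gained: ½mv² = mgh
h = v²/(2g) = 10.2²/(2 × 9.8) = 5.308 m

h = 5.31 m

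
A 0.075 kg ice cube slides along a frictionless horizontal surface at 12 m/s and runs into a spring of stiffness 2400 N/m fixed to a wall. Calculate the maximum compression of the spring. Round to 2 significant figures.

x = 0.067 m

All KE is stored as spring PE at maximum compression: ½mv² = ½kx²
x = v√(m/k) = 12 × √(0.075/2400) = 0.06708 m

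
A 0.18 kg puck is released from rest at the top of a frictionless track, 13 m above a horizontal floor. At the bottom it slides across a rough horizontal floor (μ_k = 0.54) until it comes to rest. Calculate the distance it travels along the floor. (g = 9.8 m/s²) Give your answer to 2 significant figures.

Energy bookkeeping (friction removes W_f = μ_k N d):
At rest all PE has been dissipated by friction: mgh = μ_k m g d
d = h/μ_k = 13/0.54 = 24.07 m

d = 24 m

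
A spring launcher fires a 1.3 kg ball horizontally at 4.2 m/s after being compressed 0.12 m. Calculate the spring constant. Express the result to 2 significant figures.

k = 1600 N/m

Energy stored in the spring equals the launch KE: ½kx² = ½mv²
k = mv²/x² = (1.3)(4.2)²/(0.12)² = 1593 N/m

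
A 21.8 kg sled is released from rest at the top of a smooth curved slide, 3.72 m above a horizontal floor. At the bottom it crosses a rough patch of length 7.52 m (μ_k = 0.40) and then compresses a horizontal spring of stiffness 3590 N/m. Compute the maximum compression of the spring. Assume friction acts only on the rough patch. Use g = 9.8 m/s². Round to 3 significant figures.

Initial energy: E₁ = mgh = (21.8)(9.8)(3.72) = 794.74 J
Friction removes W_f = μ_k mg d = (0.40)(21.8)(9.8)(7.52) = 642.6 J
Energy reaching the spring: E = 794.74 − 642.6 = 152.11 J
At max compression ½kx² = E ⇒ x = √(2E/k) = √(2 × 152.11/3590) = 0.2911 m

x = 0.291 m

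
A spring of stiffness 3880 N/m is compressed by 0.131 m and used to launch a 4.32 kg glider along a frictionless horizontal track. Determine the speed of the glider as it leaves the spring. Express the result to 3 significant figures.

v = 3.93 m/s

The glider leaves the spring when the spring is at natural length, so ½kx² = ½mv²
v = x√(k/m) = 0.131 × √(3880/4.32) = 3.926 m/s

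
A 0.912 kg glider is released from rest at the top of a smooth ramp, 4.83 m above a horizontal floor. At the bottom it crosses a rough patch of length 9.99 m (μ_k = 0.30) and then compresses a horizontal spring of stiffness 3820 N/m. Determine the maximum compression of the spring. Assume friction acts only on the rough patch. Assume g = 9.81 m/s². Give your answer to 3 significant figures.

x = 0.0927 m

Initial energy: E₁ = mgh = (0.912)(9.81)(4.83) = 43.213 J
Friction removes W_f = μ_k mg d = (0.30)(0.912)(9.81)(9.99) = 26.81 J
Energy reaching the spring: E = 43.213 − 26.81 = 16.399 J
At max compression ½kx² = E ⇒ x = √(2E/k) = √(2 × 16.399/3820) = 0.09266 m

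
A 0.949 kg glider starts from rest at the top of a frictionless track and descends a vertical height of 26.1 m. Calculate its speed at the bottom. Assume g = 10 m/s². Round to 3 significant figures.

v = 22.8 m/s

By conservation of mechanical energy, mgh = ½mv²
v = √(2gh) = √(2 × 10 × 26.1) = √522.00 = 22.85 m/s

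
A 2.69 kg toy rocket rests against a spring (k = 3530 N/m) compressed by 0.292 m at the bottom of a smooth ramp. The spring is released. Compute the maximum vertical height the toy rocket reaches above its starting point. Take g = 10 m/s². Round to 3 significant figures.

h = 5.59 m

All spring PE becomes gravitational PE at the highest point: ½kx² = mgh
h = kx²/(2mg) = (3530)(0.292)²/(2 × 2.69 × 10) = 5.594 m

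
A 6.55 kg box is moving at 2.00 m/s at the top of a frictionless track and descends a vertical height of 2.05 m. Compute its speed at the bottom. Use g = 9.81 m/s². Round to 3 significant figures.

By conservation of mechanical energy, ½mv₀² + mgh = ½mv²
v² = v₀² + 2gh = (2.00)² + 2(9.81)(2.05) = 44.221
v = √44.221 = 6.650 m/s

v = 6.65 m/s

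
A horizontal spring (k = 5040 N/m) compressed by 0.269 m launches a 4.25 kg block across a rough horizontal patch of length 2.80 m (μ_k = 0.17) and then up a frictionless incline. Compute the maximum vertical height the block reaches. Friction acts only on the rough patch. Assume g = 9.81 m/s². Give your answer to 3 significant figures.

h = 3.90 m

Spring energy: E₀ = ½kx² = ½(5040)(0.269)² = 182.35 J
Friction: W_f = μ_k mg d = (0.17)(4.25)(9.81)(2.80) = 19.85 J
Energy at base of ramp: E = 182.35 − 19.85 = 162.50 J
At max height all remaining energy is PE: mgh = E ⇒ h = E/(mg) = 162.50/(4.25 × 9.81) = 3.898 m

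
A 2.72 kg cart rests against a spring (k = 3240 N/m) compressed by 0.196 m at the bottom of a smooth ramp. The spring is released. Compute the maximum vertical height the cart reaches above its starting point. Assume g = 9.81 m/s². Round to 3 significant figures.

h = 2.33 m

All spring PE becomes gravitational PE at the highest point: ½kx² = mgh
h = kx²/(2mg) = (3240)(0.196)²/(2 × 2.72 × 9.81) = 2.332 m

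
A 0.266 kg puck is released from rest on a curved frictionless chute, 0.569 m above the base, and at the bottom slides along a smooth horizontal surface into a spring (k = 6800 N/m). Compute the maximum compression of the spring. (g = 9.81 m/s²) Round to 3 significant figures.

Energy conservation (no friction) from release to max compression: mgh = ½kx²
x = √(2mgh/k) = √(2 × 0.266 × 9.81 × 0.569 / 6800) = 0.02090 m

x = 0.0209 m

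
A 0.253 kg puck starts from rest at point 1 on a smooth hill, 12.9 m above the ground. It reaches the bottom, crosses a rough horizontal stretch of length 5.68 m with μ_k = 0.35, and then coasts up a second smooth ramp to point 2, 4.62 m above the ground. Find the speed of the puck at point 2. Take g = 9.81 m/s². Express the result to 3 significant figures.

Energy at 1: mgh₁ = (0.253)(9.81)(12.9) = 32.017 J
Friction loss: W_f = μ_k mg d = 4.934 J
At 2: ½mv² + mgh₂ = mgh₁ − W_f
½mv² = 32.017 − 4.934 − 11.467 = 15.616 J
v = √(2 × 15.616/0.253) = 11.11 m/s

v = 11.1 m/s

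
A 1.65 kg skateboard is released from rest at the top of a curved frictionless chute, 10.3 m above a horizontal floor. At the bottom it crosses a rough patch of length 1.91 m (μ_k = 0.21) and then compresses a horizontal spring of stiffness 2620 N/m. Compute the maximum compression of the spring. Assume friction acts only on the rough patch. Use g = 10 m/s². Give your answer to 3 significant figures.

x = 0.353 m

Initial energy: E₁ = mgh = (1.65)(10)(10.3) = 169.95 J
Friction removes W_f = μ_k mg d = (0.21)(1.65)(10)(1.91) = 6.618 J
Energy reaching the spring: E = 169.95 − 6.618 = 163.33 J
At max compression ½kx² = E ⇒ x = √(2E/k) = √(2 × 163.33/2620) = 0.3531 m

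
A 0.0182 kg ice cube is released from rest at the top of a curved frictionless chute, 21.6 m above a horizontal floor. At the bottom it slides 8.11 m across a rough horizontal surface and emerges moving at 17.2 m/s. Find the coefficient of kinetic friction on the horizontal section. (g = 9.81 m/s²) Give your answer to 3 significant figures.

Applying the work–energy principle:
mgh = ½mv² + μ_k m g d
mgh = 3.8565 J; ½mv² = 2.6921 J
W_f = 3.8565 − 2.6921 = 1.164 J
μ_k = W_f/(mg·d) = 1.164/(0.1785 × 8.11) = 0.8041

μ_k = 0.804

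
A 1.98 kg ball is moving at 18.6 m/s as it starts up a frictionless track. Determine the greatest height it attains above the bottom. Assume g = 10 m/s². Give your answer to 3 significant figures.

By energy conservation, ½mv² = mgh
h = v²/(2g) = 18.6²/(2 × 10) = 17.30 m

h = 17.3 m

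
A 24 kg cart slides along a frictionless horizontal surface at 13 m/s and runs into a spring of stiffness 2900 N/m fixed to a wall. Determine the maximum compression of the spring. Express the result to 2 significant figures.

x = 1.2 m

All KE is stored as spring PE at maximum compression: ½mv² = ½kx²
x = v√(m/k) = 13 × √(24/2900) = 1.183 m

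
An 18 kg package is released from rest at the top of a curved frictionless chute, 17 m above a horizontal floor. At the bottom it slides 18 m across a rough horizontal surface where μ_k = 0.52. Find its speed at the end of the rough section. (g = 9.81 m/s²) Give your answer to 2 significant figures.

Applying the work–energy principle:
mgh = ½mv² + μ_k m g d
W_f = μ_k mg d = (0.52)(18)(9.81)(18) = 1653 J
½mv² = mgh − W_f = 3001.9 − 1653 = 1349.1 J
v = √(2 × 1349.1/18) = 12.24 m/s

v = 12 m/s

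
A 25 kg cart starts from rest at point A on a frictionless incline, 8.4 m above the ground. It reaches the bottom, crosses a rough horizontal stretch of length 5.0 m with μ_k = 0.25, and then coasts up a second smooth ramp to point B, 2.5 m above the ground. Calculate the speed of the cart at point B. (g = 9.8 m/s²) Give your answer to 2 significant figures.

Energy at A: mgh₁ = (25)(9.8)(8.4) = 2058.0 J
Friction loss: W_f = μ_k mg d = 306.3 J
At B: ½mv² + mgh₂ = mgh₁ − W_f
½mv² = 2058.0 − 306.3 − 612.50 = 1139.3 J
v = √(2 × 1139.3/25) = 9.547 m/s

v = 9.5 m/s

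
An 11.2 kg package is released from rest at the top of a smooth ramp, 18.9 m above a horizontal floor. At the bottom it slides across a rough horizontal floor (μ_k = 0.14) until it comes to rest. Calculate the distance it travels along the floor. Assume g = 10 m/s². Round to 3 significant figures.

Applying the work–energy principle:
At rest all PE has been dissipated by friction: mgh = μ_k m g d
d = h/μ_k = 18.9/0.14 = 135.0 m

d = 135 m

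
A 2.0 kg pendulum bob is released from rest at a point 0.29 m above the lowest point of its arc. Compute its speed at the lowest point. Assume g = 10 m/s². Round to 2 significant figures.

By conservation of mechanical energy, mgh = ½mv²
The mass cancels from both sides.
v = √(2gh) = √(2 × 10 × 0.29) = √5.8000 = 2.408 m/s

v = 2.4 m/s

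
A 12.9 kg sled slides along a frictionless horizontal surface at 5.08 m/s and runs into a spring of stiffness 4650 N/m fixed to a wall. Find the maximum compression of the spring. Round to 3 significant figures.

x = 0.268 m

Conservation of energy between contact and max compression: ½mv² = ½kx²
x = v√(m/k) = 5.08 × √(12.9/4650) = 0.2676 m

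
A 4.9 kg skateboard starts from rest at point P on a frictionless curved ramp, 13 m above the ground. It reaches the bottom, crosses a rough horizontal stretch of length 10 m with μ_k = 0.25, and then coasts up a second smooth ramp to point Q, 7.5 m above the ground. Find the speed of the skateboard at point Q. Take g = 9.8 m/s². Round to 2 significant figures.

Energy at P: mgh₁ = (4.9)(9.8)(13) = 624.26 J
Friction loss: W_f = μ_k mg d = 120.1 J
At Q: ½mv² + mgh₂ = mgh₁ − W_f
½mv² = 624.26 − 120.1 − 360.15 = 144.06 J
v = √(2 × 144.06/4.9) = 7.668 m/s

v = 7.7 m/s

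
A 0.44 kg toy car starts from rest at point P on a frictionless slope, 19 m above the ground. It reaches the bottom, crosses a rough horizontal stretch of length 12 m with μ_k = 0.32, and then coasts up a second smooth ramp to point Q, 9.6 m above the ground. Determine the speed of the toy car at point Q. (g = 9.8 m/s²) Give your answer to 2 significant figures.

v = 10 m/s

Energy at P: mgh₁ = (0.44)(9.8)(19) = 81.928 J
Friction loss: W_f = μ_k mg d = 16.56 J
At Q: ½mv² + mgh₂ = mgh₁ − W_f
½mv² = 81.928 − 16.56 − 41.395 = 23.975 J
v = √(2 × 23.975/0.44) = 10.44 m/s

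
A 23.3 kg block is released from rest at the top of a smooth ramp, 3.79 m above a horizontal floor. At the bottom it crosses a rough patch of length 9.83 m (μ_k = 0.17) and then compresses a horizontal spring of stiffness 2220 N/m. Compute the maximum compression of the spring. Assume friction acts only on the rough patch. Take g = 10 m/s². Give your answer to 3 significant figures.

Initial energy: E₁ = mgh = (23.3)(10)(3.79) = 883.07 J
Friction removes W_f = μ_k mg d = (0.17)(23.3)(10)(9.83) = 389.4 J
Energy reaching the spring: E = 883.07 − 389.4 = 493.70 J
At max compression ½kx² = E ⇒ x = √(2E/k) = √(2 × 493.70/2220) = 0.6669 m

x = 0.667 m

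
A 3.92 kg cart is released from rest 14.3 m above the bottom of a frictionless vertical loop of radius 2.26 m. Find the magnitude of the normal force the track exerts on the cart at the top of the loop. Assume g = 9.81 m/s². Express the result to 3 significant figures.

N = 294 N

Energy from release to top (height 2r): mgh = ½mv_top² + mg(2r)
v_top² = 2g(h − 2r) = 2(9.81)(14.3 − 4.520) = 191.88 m²/s²
At the top, both N and weight point toward the centre: N + mg = mv_top²/r
N = m(v_top²/r − g) = 3.92(191.88/2.26 − 9.81) = 294.4 N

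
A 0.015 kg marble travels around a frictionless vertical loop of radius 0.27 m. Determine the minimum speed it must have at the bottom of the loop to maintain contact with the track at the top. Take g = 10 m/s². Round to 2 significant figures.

At the top: mg = mv_top²/r ⇒ v_top² = gr = 2.700 m²/s²
Energy from bottom to top (height 2r): ½mv_bot² = ½mv_top² + mg(2r)
v_bot² = gr + 4gr = 5gr = 13.50
v_bot = √(5gr) = 3.674 m/s

v = 3.7 m/s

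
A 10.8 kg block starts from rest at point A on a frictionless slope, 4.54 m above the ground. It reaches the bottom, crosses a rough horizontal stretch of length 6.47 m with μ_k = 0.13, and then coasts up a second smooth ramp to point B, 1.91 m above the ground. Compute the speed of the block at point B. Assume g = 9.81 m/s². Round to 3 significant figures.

v = 5.92 m/s

Energy at A: mgh₁ = (10.8)(9.81)(4.54) = 481.00 J
Friction loss: W_f = μ_k mg d = 89.11 J
At B: ½mv² + mgh₂ = mgh₁ − W_f
½mv² = 481.00 − 89.11 − 202.36 = 189.53 J
v = √(2 × 189.53/10.8) = 5.924 m/s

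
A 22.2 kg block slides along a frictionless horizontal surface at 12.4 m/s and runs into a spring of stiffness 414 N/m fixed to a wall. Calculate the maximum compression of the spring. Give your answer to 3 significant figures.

All KE is stored as spring PE at maximum compression: ½mv² = ½kx²
x = v√(m/k) = 12.4 × √(22.2/414) = 2.871 m

x = 2.87 m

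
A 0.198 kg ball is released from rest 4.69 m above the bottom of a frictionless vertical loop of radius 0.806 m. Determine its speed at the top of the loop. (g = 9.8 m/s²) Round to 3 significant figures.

v = 7.77 m/s

Energy conservation: mgh = ½mv_top² + mg(2r)
v_top² = 2g(h − 2r) = 2(9.8)(4.69 − 1.612) = 60.33
v_top = 7.767 m/s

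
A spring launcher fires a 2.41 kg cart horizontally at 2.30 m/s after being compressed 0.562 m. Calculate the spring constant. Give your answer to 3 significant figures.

k = 40.4 N/m

½kx² = ½mv²
k = mv²/x² = (2.41)(2.30)²/(0.562)² = 40.36 N/m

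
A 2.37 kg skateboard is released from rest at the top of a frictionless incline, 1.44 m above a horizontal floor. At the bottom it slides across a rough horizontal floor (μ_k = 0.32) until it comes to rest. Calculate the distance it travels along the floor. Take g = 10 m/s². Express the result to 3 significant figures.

d = 4.50 m

Energy at the top = energy at the end + work done against friction:
At rest all PE has been dissipated by friction: mgh = μ_k m g d
d = h/μ_k = 1.44/0.32 = 4.500 m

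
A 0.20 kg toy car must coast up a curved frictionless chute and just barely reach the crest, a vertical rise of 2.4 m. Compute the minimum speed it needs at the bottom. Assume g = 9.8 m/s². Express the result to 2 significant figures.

v = 6.9 m/s

At the top it is momentarily at rest, so all KE converts to PE: ½mv² = mgh
v = √(2gh) = √(2 × 9.8 × 2.4) = 6.859 m/s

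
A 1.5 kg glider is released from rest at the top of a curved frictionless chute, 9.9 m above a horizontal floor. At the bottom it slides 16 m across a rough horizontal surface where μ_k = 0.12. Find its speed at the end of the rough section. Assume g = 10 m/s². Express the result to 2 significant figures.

Applying the work–energy principle:
mgh = ½mv² + μ_k m g d
W_f = μ_k mg d = (0.12)(1.5)(10)(16) = 28.80 J
½mv² = mgh − W_f = 148.50 − 28.80 = 119.70 J
v = √(2 × 119.70/1.5) = 12.63 m/s

v = 13 m/s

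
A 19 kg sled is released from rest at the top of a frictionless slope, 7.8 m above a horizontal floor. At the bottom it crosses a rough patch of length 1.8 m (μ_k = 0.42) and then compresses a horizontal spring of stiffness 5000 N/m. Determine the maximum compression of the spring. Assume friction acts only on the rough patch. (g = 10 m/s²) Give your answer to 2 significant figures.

x = 0.73 m

Initial energy: E₁ = mgh = (19)(10)(7.8) = 1482.0 J
Friction removes W_f = μ_k mg d = (0.42)(19)(10)(1.8) = 143.6 J
Energy reaching the spring: E = 1482.0 − 143.6 = 1338.4 J
At max compression ½kx² = E ⇒ x = √(2E/k) = √(2 × 1338.4/5000) = 0.7317 m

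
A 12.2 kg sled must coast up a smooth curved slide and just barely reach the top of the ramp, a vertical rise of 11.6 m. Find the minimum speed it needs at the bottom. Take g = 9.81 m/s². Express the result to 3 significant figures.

At the top it is momentarily at rest, so all KE converts to PE: ½mv² = mgh
v = √(2gh) = √(2 × 9.81 × 11.6) = 15.09 m/s

v = 15.1 m/s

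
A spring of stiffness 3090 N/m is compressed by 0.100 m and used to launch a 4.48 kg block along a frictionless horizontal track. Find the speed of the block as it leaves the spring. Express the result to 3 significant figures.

Conservation of energy: ½kx² = ½mv²
v = x√(k/m) = 0.100 × √(3090/4.48) = 2.626 m/s

v = 2.63 m/s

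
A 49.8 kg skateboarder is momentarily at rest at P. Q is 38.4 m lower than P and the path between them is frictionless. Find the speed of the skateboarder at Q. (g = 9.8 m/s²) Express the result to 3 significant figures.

Equating total energy at the two states: mgh = ½mv²
v = √(2gh) = √(2 × 9.8 × 38.4) = √752.64 = 27.43 m/s

v = 27.4 m/s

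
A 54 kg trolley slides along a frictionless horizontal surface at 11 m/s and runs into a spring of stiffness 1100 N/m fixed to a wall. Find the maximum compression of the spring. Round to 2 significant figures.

At max compression the trolley is momentarily at rest: ½mv² = ½kx²
x = v√(m/k) = 11 × √(54/1100) = 2.437 m

x = 2.4 m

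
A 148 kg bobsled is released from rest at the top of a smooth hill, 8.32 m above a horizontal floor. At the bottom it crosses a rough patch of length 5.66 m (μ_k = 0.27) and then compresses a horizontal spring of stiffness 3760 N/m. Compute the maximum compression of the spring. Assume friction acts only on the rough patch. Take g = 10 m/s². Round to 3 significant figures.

x = 2.31 m

Initial energy: E₁ = mgh = (148)(10)(8.32) = 12314 J
Friction removes W_f = μ_k mg d = (0.27)(148)(10)(5.66) = 2262 J
Energy reaching the spring: E = 12314 − 2262 = 10052 J
At max compression ½kx² = E ⇒ x = √(2E/k) = √(2 × 10052/3760) = 2.312 m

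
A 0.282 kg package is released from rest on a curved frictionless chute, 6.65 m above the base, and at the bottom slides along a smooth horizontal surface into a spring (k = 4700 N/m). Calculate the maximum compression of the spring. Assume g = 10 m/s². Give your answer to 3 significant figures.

At max compression the package is momentarily at rest: mgh = ½kx²
x = √(2mgh/k) = √(2 × 0.282 × 10 × 6.65 / 4700) = 0.08933 m

x = 0.0893 m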